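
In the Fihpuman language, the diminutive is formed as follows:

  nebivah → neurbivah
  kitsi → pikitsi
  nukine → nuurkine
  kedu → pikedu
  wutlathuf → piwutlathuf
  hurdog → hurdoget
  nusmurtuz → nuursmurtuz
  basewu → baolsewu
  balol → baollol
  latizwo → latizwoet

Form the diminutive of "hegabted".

basewu and kedu both end in -u yet inflect differently (baolsewu, pikedu), so the final letter is not what conditions the rule; the first letter is.
"hegabted" begins with h-. The one such stem in the data (hurdog → hurdoget) adds -et, so the same rule applies.
The other patterns: stems beginning with b- insert -ol- after the first vowel; stems beginning with n- insert -ur- after the first vowel; stems beginning with k- or w- add the prefix pi-.
So hegabted → hegabtedet.

hegabtedet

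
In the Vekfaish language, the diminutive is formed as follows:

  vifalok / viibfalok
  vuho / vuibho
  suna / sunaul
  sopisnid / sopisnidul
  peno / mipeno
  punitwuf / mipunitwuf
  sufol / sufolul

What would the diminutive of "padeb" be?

mipadeb

vuho and peno both end in -o yet inflect differently (vuibho, mipeno), so the final letter is not what conditions the rule; the first letter is.
"padeb" begins with p-. The stems beginning with p- (peno → mipeno, punitwuf → mipunitwuf) add the prefix mi-.
The other patterns: stems beginning with v- insert -ib- after the first vowel; stems beginning with s- add -ul.
So padeb → mipadeb.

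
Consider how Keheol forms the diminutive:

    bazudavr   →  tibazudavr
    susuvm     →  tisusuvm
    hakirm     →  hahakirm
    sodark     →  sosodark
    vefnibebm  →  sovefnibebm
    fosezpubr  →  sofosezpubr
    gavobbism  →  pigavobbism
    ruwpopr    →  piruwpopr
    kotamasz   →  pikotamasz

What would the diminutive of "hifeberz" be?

"hifeberz" has second-to-last letter 'r'. The stems whose second-to-last letter is 'r' (hakirm → hahakirm, sodark → sosodark) repeat the first consonant+vowel as a prefix.
The other patterns: stems whose second-to-last letter is 'v' add the prefix ti-; stems whose second-to-last letter is 'b' add the prefix so-; stems whose second-to-last letter is 'p' or 's' add the prefix pi-.
So hifeberz → hihifeberz.

hihifeberz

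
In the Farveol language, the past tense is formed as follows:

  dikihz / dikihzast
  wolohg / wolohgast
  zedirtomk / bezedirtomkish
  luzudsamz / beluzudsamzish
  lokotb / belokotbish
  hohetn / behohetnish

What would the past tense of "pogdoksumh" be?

bepogdoksumhish

dikihz and luzudsamz both end in -z yet inflect differently (dikihzast, beluzudsamzish), so the final letter is not what conditions the rule; the second-to-last letter is.
"pogdoksumh" has second-to-last letter 'm'. The stems whose second-to-last letter is 'm' (zedirtomk → bezedirtomkish, luzudsamz → beluzudsamzish) add be- … -ish around the stem.
The other pattern: stems whose second-to-last letter is 'h' add -ast.
So pogdoksumh → bepogdoksumhish.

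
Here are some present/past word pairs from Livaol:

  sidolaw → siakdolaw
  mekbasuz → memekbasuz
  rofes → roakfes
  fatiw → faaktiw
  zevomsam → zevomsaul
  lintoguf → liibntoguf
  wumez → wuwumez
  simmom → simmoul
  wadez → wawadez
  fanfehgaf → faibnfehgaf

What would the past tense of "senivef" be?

fanfehgaf and zevomsam both have last vowel 'a' yet inflect differently (faibnfehgaf, zevomsaul), so the last vowel is not what conditions the rule; the final letter is.
"senivef" ends in -f. The stems ending in -f (lintoguf → liibntoguf, fanfehgaf → faibnfehgaf) insert -ib- after the first vowel.
So senivef → seibnivef.

seibnivef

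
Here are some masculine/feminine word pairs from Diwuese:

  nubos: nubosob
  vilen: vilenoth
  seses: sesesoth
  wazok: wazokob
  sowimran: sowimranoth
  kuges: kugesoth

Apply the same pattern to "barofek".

nubos and kuges both end in -s yet inflect differently (nubosob, kugesoth), so the final letter is not what conditions the rule; the last vowel is.
"barofek" has last vowel 'e'. The stems whose last vowel is 'e' (kuges → kugesoth, vilen → vilenoth, seses → sesesoth) add -oth.
The other pattern: stems whose last vowel is 'o' add -ob.
So barofek → barofekoth.

barofekoth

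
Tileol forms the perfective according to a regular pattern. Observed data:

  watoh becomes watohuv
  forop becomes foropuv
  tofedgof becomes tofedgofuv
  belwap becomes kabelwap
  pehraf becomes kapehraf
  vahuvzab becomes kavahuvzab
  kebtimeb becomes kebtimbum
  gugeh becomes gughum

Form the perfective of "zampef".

forop and belwap both end in -p yet inflect differently (foropuv, kabelwap), so the final letter is not what conditions the rule; the last vowel is.
"zampef" has last vowel 'e'. The stems whose last vowel is 'e' (kebtimeb → kebtimbum, gugeh → gughum) delete the last vowel and add -um.
So zampef → zampfum.

zampfum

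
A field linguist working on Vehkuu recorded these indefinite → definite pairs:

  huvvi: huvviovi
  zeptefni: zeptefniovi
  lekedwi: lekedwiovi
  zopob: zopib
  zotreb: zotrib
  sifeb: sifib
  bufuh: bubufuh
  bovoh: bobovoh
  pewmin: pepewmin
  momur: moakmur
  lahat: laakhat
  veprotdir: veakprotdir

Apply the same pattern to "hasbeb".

"hasbeb" ends in -b. The stems ending in -b (zopob → zopib, zotreb → zotrib, sifeb → sifib) change the last vowel to 'i'.
So hasbeb → hasbib.

hasbib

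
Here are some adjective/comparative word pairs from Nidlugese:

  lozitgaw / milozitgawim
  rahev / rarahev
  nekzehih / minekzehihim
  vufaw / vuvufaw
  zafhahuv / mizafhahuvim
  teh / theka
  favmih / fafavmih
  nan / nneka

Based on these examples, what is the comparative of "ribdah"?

riribdah

teh and favmih both end in -h yet inflect differently (theka, fafavmih), so the final letter is not what conditions the rule; the number of vowels is.
"ribdah" has 2 vowels. The stems with 2 vowels (rahev → rarahev, favmih → fafavmih, vufaw → vuvufaw) repeat the first consonant+vowel as a prefix.
So ribdah → riribdah.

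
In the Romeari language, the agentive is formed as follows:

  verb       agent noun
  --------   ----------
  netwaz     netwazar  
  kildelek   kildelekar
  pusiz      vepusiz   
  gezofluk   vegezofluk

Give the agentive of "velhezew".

netwaz and pusiz both end in -z yet inflect differently (netwazar, vepusiz), so the final letter is not what conditions the rule; the last vowel is.
"velhezew" has last vowel 'e'. The one such stem in the data (kildelek → kildelekar) adds -ar, so the same rule applies.
So velhezew → velhezewar.

velhezewar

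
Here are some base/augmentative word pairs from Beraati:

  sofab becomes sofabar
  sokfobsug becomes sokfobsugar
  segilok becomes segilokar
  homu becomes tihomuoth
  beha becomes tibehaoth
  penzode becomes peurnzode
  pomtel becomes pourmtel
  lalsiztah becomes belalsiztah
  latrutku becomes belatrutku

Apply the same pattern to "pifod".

"pifod" begins with p-. The stems beginning with p- (penzode → peurnzode, pomtel → pourmtel) insert -ur- after the first vowel.
So pifod → piurfod.

piurfod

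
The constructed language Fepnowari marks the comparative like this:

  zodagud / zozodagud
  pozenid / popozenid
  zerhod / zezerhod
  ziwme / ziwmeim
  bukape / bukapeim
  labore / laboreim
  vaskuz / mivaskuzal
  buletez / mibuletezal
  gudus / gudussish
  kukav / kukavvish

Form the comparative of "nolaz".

zodagud and vaskuz both have last vowel 'u' yet inflect differently (zozodagud, mivaskuzal), so the last vowel is not what conditions the rule; the final letter is.
"nolaz" ends in -z. The stems ending in -z (vaskuz → mivaskuzal, buletez → mibuletezal) add mi- … -al around the stem.
So nolaz → minolazal.

minolazal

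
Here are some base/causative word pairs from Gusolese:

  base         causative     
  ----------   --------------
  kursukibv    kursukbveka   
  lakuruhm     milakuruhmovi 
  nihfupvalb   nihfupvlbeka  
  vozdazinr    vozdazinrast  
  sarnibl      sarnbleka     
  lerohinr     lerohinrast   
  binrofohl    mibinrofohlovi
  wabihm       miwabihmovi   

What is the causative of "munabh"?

munbheka

binrofohl and sarnibl both end in -l yet inflect differently (mibinrofohlovi, sarnbleka), so the final letter is not what conditions the rule; the second-to-last letter is.
"munabh" has second-to-last letter 'b'. The stems whose second-to-last letter is 'b' (sarnibl → sarnbleka, kursukibv → kursukbveka) delete the last vowel and add -eka.
So munabh → munbheka.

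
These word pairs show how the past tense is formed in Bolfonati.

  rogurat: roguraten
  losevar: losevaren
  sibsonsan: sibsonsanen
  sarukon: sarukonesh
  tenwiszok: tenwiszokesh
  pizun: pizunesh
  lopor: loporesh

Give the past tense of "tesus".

tesusesh

sibsonsan and sarukon both end in -n yet inflect differently (sibsonsanen, sarukonesh), so the final letter is not what conditions the rule; the last vowel is.
"tesus" has last vowel 'u'. The one such stem in the data (pizun → pizunesh) adds -esh, so the same rule applies.
The other pattern: stems whose last vowel is 'a' add -en.
So tesus → tesusesh.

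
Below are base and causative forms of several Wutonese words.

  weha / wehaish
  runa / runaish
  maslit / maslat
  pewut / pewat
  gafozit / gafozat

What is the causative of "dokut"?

dokat

pewut and runa both have 2 vowels yet inflect differently (pewat, runaish), so the number of vowels is not what conditions the rule; the final letter is.
"dokut" ends in -t. The stems ending in -t (gafozit → gafozat, pewut → pewat, maslit → maslat) change the last vowel to 'a'.
So dokut → dokat.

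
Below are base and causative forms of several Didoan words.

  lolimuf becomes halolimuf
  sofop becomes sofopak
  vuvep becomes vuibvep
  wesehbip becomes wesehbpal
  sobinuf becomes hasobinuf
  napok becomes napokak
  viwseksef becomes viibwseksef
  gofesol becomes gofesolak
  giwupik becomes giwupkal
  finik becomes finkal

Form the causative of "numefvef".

vuvep and sofop both end in -p yet inflect differently (vuibvep, sofopak), so the final letter is not what conditions the rule; the last vowel is.
"numefvef" has last vowel 'e'. The stems whose last vowel is 'e' (viwseksef → viibwseksef, vuvep → vuibvep) insert -ib- after the first vowel.
The other patterns: stems whose last vowel is 'o' add -ak; stems whose last vowel is 'i' delete the last vowel and add -al; stems whose last vowel is 'u' add the prefix ha-.
So numefvef → nuibmefvef.

nuibmefvef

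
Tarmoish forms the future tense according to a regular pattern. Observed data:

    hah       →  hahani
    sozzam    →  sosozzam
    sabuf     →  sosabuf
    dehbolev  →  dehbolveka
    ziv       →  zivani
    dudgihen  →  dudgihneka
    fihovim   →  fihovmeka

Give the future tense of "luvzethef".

ziv and dehbolev both end in -v yet inflect differently (zivani, dehbolveka), so the final letter is not what conditions the rule; the number of vowels is.
"luvzethef" has 3 vowels. The stems with 3 vowels (dehbolev → dehbolveka, dudgihen → dudgihneka, fihovim → fihovmeka) delete the last vowel and add -eka.
The other patterns: stems with 1 vowel add -ani; stems with 2 vowels add the prefix so-.
So luvzethef → luvzethfeka.

luvzethfeka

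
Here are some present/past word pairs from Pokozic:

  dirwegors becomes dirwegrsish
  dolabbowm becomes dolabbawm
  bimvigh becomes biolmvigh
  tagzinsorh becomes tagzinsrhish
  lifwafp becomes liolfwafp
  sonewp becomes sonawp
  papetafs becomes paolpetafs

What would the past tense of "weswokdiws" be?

weswokdaws

sonewp and lifwafp both end in -p yet inflect differently (sonawp, liolfwafp), so the final letter is not what conditions the rule; the second-to-last letter is.
"weswokdiws" has second-to-last letter 'w'. The stems whose second-to-last letter is 'w' (sonewp → sonawp, dolabbowm → dolabbawm) change the last vowel to 'a'.
The other patterns: stems whose second-to-last letter is 'r' delete the last vowel and add -ish; stems whose second-to-last letter is 'f' or 'g' insert -ol- after the first vowel.
So weswokdiws → weswokdaws.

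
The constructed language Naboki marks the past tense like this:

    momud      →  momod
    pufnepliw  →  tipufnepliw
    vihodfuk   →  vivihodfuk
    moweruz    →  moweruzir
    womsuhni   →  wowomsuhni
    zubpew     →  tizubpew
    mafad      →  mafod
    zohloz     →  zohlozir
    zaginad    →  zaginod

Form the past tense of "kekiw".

tikekiw

momud and moweruz both have last vowel 'u' yet inflect differently (momod, moweruzir), so the last vowel is not what conditions the rule; the final letter is.
"kekiw" ends in -w. The stems ending in -w (pufnepliw → tipufnepliw, zubpew → tizubpew) add the prefix ti-.
The other patterns: stems ending in -d change the last vowel to 'o'; stems ending in -z add -ir; stems ending in -i or -k repeat the first consonant+vowel as a prefix.
So kekiw → tikekiw.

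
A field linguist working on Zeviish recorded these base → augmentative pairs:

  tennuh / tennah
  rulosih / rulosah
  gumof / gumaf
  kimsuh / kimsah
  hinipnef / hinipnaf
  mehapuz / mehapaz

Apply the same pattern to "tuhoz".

tuhaz

Every pair shown (tennuh → tennah, rulosih → rulosah, gumof → gumaf, …) follows the same rule: change the last vowel to 'a'.
So tuhoz → tuhaz.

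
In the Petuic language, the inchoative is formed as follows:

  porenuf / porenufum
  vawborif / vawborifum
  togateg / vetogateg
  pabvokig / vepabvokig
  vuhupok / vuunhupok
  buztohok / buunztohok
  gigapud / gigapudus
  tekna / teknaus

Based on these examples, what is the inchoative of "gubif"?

gubifum

"gubif" ends in -f. The stems ending in -f (porenuf → porenufum, vawborif → vawborifum) add -um.
So gubif → gubifum.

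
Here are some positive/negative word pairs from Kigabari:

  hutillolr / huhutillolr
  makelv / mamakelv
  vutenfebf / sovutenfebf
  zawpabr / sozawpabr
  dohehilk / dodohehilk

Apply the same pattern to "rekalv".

hutillolr and zawpabr both end in -r yet inflect differently (huhutillolr, sozawpabr), so the final letter is not what conditions the rule; the second-to-last letter is.
"rekalv" has second-to-last letter 'l'. The stems whose second-to-last letter is 'l' (makelv → mamakelv, dohehilk → dodohehilk, hutillolr → huhutillolr) repeat the first consonant+vowel as a prefix.
The other pattern: stems whose second-to-last letter is 'b' add the prefix so-.
So rekalv → rerekalv.

rerekalv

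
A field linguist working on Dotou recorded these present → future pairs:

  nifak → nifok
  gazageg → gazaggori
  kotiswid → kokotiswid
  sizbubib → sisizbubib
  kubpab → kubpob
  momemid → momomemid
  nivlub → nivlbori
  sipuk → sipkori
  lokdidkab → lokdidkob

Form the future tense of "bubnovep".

bubnovpori

"bubnovep" has last vowel 'e'. The one such stem in the data (gazageg → gazaggori) deletes the last vowel and adds -ori (as do sipuk, nivlub), so the same rule applies.
The other patterns: stems whose last vowel is 'i' repeat the first consonant+vowel as a prefix; stems whose last vowel is 'a' change the last vowel to 'o'.
So bubnovep → bubnovpori.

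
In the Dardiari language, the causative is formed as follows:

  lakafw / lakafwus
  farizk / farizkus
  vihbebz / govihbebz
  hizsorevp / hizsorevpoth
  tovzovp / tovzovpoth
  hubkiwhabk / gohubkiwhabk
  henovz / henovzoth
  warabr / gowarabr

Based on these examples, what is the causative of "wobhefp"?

"wobhefp" has second-to-last letter 'f'. The one such stem in the data (lakafw → lakafwus) adds -us, so the same rule applies.
The other patterns: stems whose second-to-last letter is 'v' add -oth; stems whose second-to-last letter is 'b' add the prefix go-.
So wobhefp → wobhefpus.

wobhefpus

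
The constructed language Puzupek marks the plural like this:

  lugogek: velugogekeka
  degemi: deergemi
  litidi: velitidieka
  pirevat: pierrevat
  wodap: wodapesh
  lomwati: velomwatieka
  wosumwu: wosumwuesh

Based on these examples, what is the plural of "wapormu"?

litidi and degemi both end in -i yet inflect differently (velitidieka, deergemi), so the final letter is not what conditions the rule; the first letter is.
"wapormu" begins with w-. The stems beginning with w- (wosumwu → wosumwuesh, wodap → wodapesh) add -esh.
So wapormu → wapormuesh.

wapormuesh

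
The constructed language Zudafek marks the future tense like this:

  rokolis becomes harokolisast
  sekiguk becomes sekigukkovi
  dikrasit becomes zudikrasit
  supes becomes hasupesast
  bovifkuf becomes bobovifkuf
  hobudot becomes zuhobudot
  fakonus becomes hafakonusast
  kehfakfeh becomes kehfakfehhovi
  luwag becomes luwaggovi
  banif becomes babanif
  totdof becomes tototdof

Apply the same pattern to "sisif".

"sisif" ends in -f. The stems ending in -f (banif → babanif, totdof → tototdof, bovifkuf → bobovifkuf) repeat the first consonant+vowel as a prefix.
The other patterns: stems ending in -s add ha- … -ast around the stem; stems ending in -t add the prefix zu-; stems ending in -g, -h or -k double the final consonant and add -ovi.
So sisif → sisisif.

sisisif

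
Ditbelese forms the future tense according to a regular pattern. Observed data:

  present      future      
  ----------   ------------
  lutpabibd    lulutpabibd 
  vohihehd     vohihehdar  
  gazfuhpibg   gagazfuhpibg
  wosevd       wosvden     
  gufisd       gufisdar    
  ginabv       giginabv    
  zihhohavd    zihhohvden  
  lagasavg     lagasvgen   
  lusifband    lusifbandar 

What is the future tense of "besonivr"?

besonvren

"besonivr" has second-to-last letter 'v'. The stems whose second-to-last letter is 'v' (wosevd → wosvden, lagasavg → lagasvgen, zihhohavd → zihhohvden) delete the last vowel and add -en.
So besonivr → besonvren.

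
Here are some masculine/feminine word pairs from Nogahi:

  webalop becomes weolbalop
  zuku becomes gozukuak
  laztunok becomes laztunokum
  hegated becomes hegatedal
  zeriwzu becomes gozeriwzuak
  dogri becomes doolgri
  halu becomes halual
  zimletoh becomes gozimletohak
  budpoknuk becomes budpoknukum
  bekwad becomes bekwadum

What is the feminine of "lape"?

lapeum

zeriwzu and halu both end in -u yet inflect differently (gozeriwzuak, halual), so the final letter is not what conditions the rule; the first letter is.
"lape" begins with l-. The one such stem in the data (laztunok → laztunokum) adds -um, so the same rule applies.
The other patterns: stems beginning with z- add go- … -ak around the stem; stems beginning with h- add -al; stems beginning with d- or w- insert -ol- after the first vowel.
So lape → lapeum.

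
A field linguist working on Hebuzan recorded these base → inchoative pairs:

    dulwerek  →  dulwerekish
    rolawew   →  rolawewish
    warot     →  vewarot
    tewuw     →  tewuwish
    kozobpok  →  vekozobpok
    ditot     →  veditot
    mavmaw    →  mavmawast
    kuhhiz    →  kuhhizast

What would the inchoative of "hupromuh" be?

hupromuhish

mavmaw and rolawew both end in -w yet inflect differently (mavmawast, rolawewish), so the final letter is not what conditions the rule; the last vowel is.
"hupromuh" has last vowel 'u'. The one such stem in the data (tewuw → tewuwish) adds -ish, so the same rule applies.
So hupromuh → hupromuhish.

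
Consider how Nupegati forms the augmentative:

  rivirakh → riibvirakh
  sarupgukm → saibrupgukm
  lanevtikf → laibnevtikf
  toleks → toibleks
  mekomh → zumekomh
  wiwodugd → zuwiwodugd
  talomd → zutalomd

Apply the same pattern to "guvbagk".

rivirakh and mekomh both end in -h yet inflect differently (riibvirakh, zumekomh), so the final letter is not what conditions the rule; the second-to-last letter is.
"guvbagk" has second-to-last letter 'g'. The one such stem in the data (wiwodugd → zuwiwodugd) adds the prefix zu-, so the same rule applies.
So guvbagk → zuguvbagk.

zuguvbagk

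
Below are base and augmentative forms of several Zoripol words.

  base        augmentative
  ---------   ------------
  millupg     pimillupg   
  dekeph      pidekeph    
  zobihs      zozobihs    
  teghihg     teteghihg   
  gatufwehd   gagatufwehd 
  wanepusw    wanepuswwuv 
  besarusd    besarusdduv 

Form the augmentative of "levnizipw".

millupg and teghihg both end in -g yet inflect differently (pimillupg, teteghihg), so the final letter is not what conditions the rule; the second-to-last letter is.
"levnizipw" has second-to-last letter 'p'. The stems whose second-to-last letter is 'p' (millupg → pimillupg, dekeph → pidekeph) add the prefix pi-.
The other patterns: stems whose second-to-last letter is 'h' repeat the first consonant+vowel as a prefix; stems whose second-to-last letter is 's' double the final consonant and add -uv.
So levnizipw → pilevnizipw.

pilevnizipw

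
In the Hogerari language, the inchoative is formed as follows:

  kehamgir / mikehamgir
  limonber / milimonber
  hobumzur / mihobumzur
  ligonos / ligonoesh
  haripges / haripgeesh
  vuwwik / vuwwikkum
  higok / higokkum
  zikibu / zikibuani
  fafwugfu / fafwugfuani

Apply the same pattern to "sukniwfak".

limonber and haripges both have last vowel 'e' yet inflect differently (milimonber, haripgeesh), so the last vowel is not what conditions the rule; the final letter is.
"sukniwfak" ends in -k. The stems ending in -k (vuwwik → vuwwikkum, higok → higokkum) double the final consonant and add -um.
So sukniwfak → sukniwfakkum.

sukniwfakkum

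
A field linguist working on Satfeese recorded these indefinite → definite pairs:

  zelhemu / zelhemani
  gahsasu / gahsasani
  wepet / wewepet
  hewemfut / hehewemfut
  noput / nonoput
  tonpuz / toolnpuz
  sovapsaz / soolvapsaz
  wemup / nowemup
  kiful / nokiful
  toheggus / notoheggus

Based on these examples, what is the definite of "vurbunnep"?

novurbunnep

"vurbunnep" ends in -p. The one such stem in the data (wemup → nowemup) adds the prefix no-, so the same rule applies.
The other patterns: stems ending in -u drop the final letter and add -ani; stems ending in -t repeat the first consonant+vowel as a prefix; stems ending in -z insert -ol- after the first vowel.
So vurbunnep → novurbunnep.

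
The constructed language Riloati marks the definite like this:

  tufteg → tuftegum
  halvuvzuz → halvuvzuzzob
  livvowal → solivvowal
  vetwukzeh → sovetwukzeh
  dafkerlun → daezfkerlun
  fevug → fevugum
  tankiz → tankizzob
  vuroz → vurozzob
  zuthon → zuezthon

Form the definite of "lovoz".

lovozzob

"lovoz" ends in -z. The stems ending in -z (halvuvzuz → halvuvzuzzob, vuroz → vurozzob, tankiz → tankizzob) double the final consonant and add -ob.
So lovoz → lovozzob.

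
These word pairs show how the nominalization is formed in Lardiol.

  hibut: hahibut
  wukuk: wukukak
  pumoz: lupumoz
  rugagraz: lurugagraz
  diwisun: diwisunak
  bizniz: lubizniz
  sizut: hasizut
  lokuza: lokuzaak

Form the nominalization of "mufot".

"mufot" ends in -t. The stems ending in -t (sizut → hasizut, hibut → hahibut) add the prefix ha-.
So mufot → hamufot.

hamufot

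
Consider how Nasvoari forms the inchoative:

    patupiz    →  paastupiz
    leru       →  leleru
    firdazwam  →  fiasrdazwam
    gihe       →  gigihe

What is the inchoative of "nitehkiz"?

"nitehkiz" ends in a consonant. The stems ending in a consonant (firdazwam → fiasrdazwam, patupiz → paastupiz) insert -as- after the first vowel.
The other pattern: stems ending in a vowel repeat the first consonant+vowel as a prefix.
So nitehkiz → niastehkiz.

niastehkiz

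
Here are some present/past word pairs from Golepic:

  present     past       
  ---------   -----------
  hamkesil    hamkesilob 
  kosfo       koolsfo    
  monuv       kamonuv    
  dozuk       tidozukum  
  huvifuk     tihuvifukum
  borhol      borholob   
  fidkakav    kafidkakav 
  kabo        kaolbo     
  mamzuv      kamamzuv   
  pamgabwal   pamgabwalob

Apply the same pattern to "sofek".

tisofekum

huvifuk and mamzuv both have last vowel 'u' yet inflect differently (tihuvifukum, kamamzuv), so the last vowel is not what conditions the rule; the final letter is.
"sofek" ends in -k. The stems ending in -k (huvifuk → tihuvifukum, dozuk → tidozukum) add ti- … -um around the stem.
The other patterns: stems ending in -v add the prefix ka-; stems ending in -l add -ob; stems ending in -o insert -ol- after the first vowel.
So sofek → tisofekum.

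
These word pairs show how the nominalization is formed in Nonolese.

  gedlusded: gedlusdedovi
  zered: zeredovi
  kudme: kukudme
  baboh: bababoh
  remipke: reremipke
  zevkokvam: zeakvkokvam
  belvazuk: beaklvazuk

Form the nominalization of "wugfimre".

wuwugfimre

"wugfimre" ends in -e. The stems ending in -e (kudme → kukudme, remipke → reremipke) repeat the first consonant+vowel as a prefix.
So wugfimre → wuwugfimre.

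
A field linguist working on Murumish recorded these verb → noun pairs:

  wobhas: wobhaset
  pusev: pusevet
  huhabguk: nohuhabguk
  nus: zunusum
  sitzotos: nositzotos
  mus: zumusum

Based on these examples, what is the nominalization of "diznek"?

nus and wobhas both end in -s yet inflect differently (zunusum, wobhaset), so the final letter is not what conditions the rule; the number of vowels is.
"diznek" has 2 vowels. The stems with 2 vowels (pusev → pusevet, wobhas → wobhaset) add -et.
So diznek → dizneket.

dizneket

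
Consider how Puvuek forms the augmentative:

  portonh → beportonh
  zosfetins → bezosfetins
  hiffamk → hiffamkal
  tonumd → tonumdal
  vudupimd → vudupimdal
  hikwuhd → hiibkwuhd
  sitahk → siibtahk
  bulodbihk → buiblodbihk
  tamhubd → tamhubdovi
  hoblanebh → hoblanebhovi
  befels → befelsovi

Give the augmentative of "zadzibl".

tonumd and hikwuhd both end in -d yet inflect differently (tonumdal, hiibkwuhd), so the final letter is not what conditions the rule; the second-to-last letter is.
"zadzibl" has second-to-last letter 'b'. The stems whose second-to-last letter is 'b' (tamhubd → tamhubdovi, hoblanebh → hoblanebhovi) add -ovi.
So zadzibl → zadziblovi.

zadziblovi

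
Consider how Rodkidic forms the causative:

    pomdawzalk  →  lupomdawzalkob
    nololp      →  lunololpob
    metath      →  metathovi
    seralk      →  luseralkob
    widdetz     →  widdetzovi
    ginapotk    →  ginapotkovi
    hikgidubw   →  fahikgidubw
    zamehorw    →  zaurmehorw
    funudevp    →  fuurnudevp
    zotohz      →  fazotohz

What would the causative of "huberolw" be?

pomdawzalk and ginapotk both end in -k yet inflect differently (lupomdawzalkob, ginapotkovi), so the final letter is not what conditions the rule; the second-to-last letter is.
"huberolw" has second-to-last letter 'l'. The stems whose second-to-last letter is 'l' (pomdawzalk → lupomdawzalkob, nololp → lunololpob, seralk → luseralkob) add lu- … -ob around the stem.
The other patterns: stems whose second-to-last letter is 't' add -ovi; stems whose second-to-last letter is 'b' or 'h' add the prefix fa-; stems whose second-to-last letter is 'r' or 'v' insert -ur- after the first vowel.
So huberolw → luhuberolwob.

luhuberolwob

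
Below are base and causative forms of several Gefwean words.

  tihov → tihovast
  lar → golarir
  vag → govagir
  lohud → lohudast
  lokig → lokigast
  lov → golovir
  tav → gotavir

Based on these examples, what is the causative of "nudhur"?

tav and tihov both end in -v yet inflect differently (gotavir, tihovast), so the final letter is not what conditions the rule; the number of vowels is.
"nudhur" has 2 vowels. The stems with 2 vowels (lohud → lohudast, tihov → tihovast, lokig → lokigast) add -ast.
The other pattern: stems with 1 vowel add go- … -ir around the stem.
So nudhur → nudhurast.

nudhurast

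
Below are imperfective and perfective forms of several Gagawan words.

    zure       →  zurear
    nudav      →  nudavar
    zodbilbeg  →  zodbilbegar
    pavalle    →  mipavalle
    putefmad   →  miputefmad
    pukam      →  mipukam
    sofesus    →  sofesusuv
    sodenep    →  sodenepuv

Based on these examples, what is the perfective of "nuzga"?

zure and pavalle both end in -e yet inflect differently (zurear, mipavalle), so the final letter is not what conditions the rule; the first letter is.
"nuzga" begins with n-. The one such stem in the data (nudav → nudavar) adds -ar, so the same rule applies.
The other patterns: stems beginning with p- add the prefix mi-; stems beginning with s- add -uv.
So nuzga → nuzgaar.

nuzgaar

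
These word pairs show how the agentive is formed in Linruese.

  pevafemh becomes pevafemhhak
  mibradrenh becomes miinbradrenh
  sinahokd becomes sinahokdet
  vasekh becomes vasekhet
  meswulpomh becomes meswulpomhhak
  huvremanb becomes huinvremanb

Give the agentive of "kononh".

koinnonh

vasekh and meswulpomh both end in -h yet inflect differently (vasekhet, meswulpomhhak), so the final letter is not what conditions the rule; the second-to-last letter is.
"kononh" has second-to-last letter 'n'. The stems whose second-to-last letter is 'n' (mibradrenh → miinbradrenh, huvremanb → huinvremanb) insert -in- after the first vowel.
So kononh → koinnonh.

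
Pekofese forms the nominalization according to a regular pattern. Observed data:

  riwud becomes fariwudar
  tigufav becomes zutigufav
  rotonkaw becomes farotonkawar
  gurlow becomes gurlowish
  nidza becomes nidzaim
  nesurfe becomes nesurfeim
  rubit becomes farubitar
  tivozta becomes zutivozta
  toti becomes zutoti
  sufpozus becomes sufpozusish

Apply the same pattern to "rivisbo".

farivisboar

nidza and tivozta both end in -a yet inflect differently (nidzaim, zutivozta), so the final letter is not what conditions the rule; the first letter is.
"rivisbo" begins with r-. The stems beginning with r- (riwud → fariwudar, rubit → farubitar, rotonkaw → farotonkawar) add fa- … -ar around the stem.
So rivisbo → farivisboar.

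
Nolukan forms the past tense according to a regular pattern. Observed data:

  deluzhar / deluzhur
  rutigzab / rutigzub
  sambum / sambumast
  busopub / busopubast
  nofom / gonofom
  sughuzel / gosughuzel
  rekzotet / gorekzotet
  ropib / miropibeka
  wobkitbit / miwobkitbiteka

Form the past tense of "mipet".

gomipet

rutigzab and busopub both end in -b yet inflect differently (rutigzub, busopubast), so the final letter is not what conditions the rule; the last vowel is.
"mipet" has last vowel 'e'. The stems whose last vowel is 'e' (sughuzel → gosughuzel, rekzotet → gorekzotet) add the prefix go-.
The other patterns: stems whose last vowel is 'a' change the last vowel to 'u'; stems whose last vowel is 'u' add -ast; stems whose last vowel is 'i' add mi- … -eka around the stem.
So mipet → gomipet.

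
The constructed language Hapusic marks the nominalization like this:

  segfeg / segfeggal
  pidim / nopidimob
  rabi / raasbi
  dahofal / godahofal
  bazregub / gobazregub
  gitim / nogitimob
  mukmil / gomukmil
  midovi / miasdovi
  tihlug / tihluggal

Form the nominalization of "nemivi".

neasmivi

pidim and midovi both have last vowel 'i' yet inflect differently (nopidimob, miasdovi), so the last vowel is not what conditions the rule; the final letter is.
"nemivi" ends in -i. The stems ending in -i (midovi → miasdovi, rabi → raasbi) insert -as- after the first vowel.
The other patterns: stems ending in -m add no- … -ob around the stem; stems ending in -g double the final consonant and add -al; stems ending in -b or -l add the prefix go-.
So nemivi → neasmivi.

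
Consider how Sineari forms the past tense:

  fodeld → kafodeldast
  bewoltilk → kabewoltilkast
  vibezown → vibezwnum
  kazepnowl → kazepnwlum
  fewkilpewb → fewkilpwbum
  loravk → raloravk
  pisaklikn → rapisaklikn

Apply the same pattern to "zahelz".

kazahelzast

bewoltilk and loravk both end in -k yet inflect differently (kabewoltilkast, raloravk), so the final letter is not what conditions the rule; the second-to-last letter is.
"zahelz" has second-to-last letter 'l'. The stems whose second-to-last letter is 'l' (fodeld → kafodeldast, bewoltilk → kabewoltilkast) add ka- … -ast around the stem.
The other patterns: stems whose second-to-last letter is 'w' delete the last vowel and add -um; stems whose second-to-last letter is 'k' or 'v' add the prefix ra-.
So zahelz → kazahelzast.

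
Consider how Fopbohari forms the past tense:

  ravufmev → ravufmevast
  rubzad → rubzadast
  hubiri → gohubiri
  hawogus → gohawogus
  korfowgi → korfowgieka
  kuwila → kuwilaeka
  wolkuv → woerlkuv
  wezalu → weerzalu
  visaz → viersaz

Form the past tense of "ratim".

hubiri and korfowgi both end in -i yet inflect differently (gohubiri, korfowgieka), so the final letter is not what conditions the rule; the first letter is.
"ratim" begins with r-. The stems beginning with r- (ravufmev → ravufmevast, rubzad → rubzadast) add -ast.
So ratim → ratimast.

ratimast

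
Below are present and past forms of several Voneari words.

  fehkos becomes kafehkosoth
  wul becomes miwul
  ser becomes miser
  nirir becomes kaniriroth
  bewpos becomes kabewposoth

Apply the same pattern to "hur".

ser and nirir both end in -r yet inflect differently (miser, kaniriroth), so the final letter is not what conditions the rule; the number of vowels is.
"hur" has 1 vowel. The stems with 1 vowel (ser → miser, wul → miwul) add the prefix mi-.
The other pattern: stems with 2 vowels add ka- … -oth around the stem.
So hur → mihur.

mihur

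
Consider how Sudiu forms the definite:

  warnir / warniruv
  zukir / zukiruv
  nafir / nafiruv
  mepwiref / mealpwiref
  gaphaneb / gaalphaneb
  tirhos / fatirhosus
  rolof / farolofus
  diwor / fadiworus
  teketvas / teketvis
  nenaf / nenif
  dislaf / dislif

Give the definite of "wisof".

fawisofus

mepwiref and rolof both end in -f yet inflect differently (mealpwiref, farolofus), so the final letter is not what conditions the rule; the last vowel is.
"wisof" has last vowel 'o'. The stems whose last vowel is 'o' (tirhos → fatirhosus, rolof → farolofus, diwor → fadiworus) add fa- … -us around the stem.
The other patterns: stems whose last vowel is 'i' add -uv; stems whose last vowel is 'e' insert -al- after the first vowel; stems whose last vowel is 'a' change the last vowel to 'i'.
So wisof → fawisofus.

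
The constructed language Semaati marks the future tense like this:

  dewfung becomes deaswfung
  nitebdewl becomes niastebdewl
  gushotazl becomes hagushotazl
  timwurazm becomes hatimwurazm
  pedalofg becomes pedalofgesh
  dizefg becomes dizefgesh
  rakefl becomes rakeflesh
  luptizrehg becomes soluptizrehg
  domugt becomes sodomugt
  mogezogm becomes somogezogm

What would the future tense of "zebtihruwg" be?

"zebtihruwg" has second-to-last letter 'w'. The one such stem in the data (nitebdewl → niastebdewl) inserts -as- after the first vowel (as does dewfung), so the same rule applies.
The other patterns: stems whose second-to-last letter is 'z' add the prefix ha-; stems whose second-to-last letter is 'f' add -esh; stems whose second-to-last letter is 'g' or 'h' add the prefix so-.
So zebtihruwg → zeasbtihruwg.

zeasbtihruwg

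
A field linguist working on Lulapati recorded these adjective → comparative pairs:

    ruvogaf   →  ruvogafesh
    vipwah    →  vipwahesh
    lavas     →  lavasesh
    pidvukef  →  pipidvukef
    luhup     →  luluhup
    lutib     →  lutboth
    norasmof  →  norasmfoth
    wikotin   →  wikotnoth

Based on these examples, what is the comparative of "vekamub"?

ruvogaf and pidvukef both end in -f yet inflect differently (ruvogafesh, pipidvukef), so the final letter is not what conditions the rule; the last vowel is.
"vekamub" has last vowel 'u'. The one such stem in the data (luhup → luluhup) repeats the first consonant+vowel as a prefix (as does pidvukef), so the same rule applies.
The other patterns: stems whose last vowel is 'a' add -esh; stems whose last vowel is 'i' or 'o' delete the last vowel and add -oth.
So vekamub → vevekamub.

vevekamub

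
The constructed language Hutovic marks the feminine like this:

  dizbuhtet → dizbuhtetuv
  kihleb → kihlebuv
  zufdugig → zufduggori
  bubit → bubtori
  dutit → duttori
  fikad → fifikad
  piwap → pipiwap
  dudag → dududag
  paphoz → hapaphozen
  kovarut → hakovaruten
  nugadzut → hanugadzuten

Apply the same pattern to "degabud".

hadegabuden

dizbuhtet and bubit both end in -t yet inflect differently (dizbuhtetuv, bubtori), so the final letter is not what conditions the rule; the last vowel is.
"degabud" has last vowel 'u'. The stems whose last vowel is 'u' (kovarut → hakovaruten, nugadzut → hanugadzuten) add ha- … -en around the stem.
The other patterns: stems whose last vowel is 'e' add -uv; stems whose last vowel is 'i' delete the last vowel and add -ori; stems whose last vowel is 'a' repeat the first consonant+vowel as a prefix.
So degabud → hadegabuden.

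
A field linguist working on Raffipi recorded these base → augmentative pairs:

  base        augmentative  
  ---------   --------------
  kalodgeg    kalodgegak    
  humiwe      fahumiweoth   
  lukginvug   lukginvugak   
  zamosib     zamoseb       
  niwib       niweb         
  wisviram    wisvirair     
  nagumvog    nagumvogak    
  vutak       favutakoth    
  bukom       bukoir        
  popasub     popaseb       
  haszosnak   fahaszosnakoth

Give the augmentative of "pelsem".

pelseir

popasub and lukginvug both have last vowel 'u' yet inflect differently (popaseb, lukginvugak), so the last vowel is not what conditions the rule; the final letter is.
"pelsem" ends in -m. The stems ending in -m (bukom → bukoir, wisviram → wisvirair) drop the final letter and add -ir.
The other patterns: stems ending in -b change the last vowel to 'e'; stems ending in -g add -ak; stems ending in -e or -k add fa- … -oth around the stem.
So pelsem → pelseir.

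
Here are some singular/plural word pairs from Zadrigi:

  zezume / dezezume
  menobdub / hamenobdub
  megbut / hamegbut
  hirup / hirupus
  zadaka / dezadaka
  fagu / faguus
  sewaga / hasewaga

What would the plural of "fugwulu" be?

fugwuluus

sewaga and zadaka both end in -a yet inflect differently (hasewaga, dezadaka), so the final letter is not what conditions the rule; the first letter is.
"fugwulu" begins with f-. The one such stem in the data (fagu → faguus) adds -us, so the same rule applies.
The other patterns: stems beginning with m- or s- add the prefix ha-; stems beginning with z- add the prefix de-.
So fugwulu → fugwuluus.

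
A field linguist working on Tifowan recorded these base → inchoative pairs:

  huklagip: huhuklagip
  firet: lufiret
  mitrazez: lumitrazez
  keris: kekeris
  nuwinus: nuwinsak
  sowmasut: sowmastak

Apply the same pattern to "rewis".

firet and sowmasut both end in -t yet inflect differently (lufiret, sowmastak), so the final letter is not what conditions the rule; the last vowel is.
"rewis" has last vowel 'i'. The stems whose last vowel is 'i' (keris → kekeris, huklagip → huhuklagip) repeat the first consonant+vowel as a prefix.
So rewis → rerewis.

rerewis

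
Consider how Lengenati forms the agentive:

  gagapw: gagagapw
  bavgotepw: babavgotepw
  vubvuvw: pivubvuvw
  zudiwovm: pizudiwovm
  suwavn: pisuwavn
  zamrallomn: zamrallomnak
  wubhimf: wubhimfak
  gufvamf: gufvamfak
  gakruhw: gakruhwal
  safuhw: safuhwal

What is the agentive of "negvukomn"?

negvukomnak

"negvukomn" has second-to-last letter 'm'. The stems whose second-to-last letter is 'm' (zamrallomn → zamrallomnak, wubhimf → wubhimfak, gufvamf → gufvamfak) add -ak.
The other patterns: stems whose second-to-last letter is 'p' repeat the first consonant+vowel as a prefix; stems whose second-to-last letter is 'v' add the prefix pi-; stems whose second-to-last letter is 'h' add -al.
So negvukomn → negvukomnak.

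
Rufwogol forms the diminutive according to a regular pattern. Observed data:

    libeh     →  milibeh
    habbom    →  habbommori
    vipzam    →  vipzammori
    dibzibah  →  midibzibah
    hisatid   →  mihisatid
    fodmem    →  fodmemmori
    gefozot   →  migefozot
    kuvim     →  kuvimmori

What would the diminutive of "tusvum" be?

tusvummori

"tusvum" ends in -m. The stems ending in -m (kuvim → kuvimmori, fodmem → fodmemmori, habbom → habbommori) double the final consonant and add -ori.
The other pattern: stems ending in -d, -h or -t add the prefix mi-.
So tusvum → tusvummori.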